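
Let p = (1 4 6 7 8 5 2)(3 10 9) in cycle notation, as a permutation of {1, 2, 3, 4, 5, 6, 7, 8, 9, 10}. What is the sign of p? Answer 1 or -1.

1

The cycle lengths are 7, 3.
A cycle of length ℓ contributes ℓ−1 transpositions, so p is a product of 6 + 2 = 8 transpositions — even.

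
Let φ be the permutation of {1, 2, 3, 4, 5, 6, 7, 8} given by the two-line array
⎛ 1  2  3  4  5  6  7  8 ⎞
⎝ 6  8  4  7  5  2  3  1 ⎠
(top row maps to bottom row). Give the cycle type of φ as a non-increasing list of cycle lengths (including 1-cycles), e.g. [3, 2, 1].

[4, 3, 1]

The disjoint cycles are (1 6 2 8)(3 4 7)(5), with lengths 4, 3, 1 in non-increasing order.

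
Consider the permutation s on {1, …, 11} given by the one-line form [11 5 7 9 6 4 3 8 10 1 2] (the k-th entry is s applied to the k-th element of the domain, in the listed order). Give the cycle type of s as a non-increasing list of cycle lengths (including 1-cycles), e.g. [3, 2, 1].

[8, 2, 1]

The disjoint cycles are (1 11 2 5 6 4 9 10)(3 7)(8), with lengths 8, 2, 1 in non-increasing order.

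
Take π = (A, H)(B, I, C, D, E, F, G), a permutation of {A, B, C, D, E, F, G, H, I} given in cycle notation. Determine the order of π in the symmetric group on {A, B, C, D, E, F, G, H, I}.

The cycle type of π is (7, 2).
The order is lcm(7, 2) = 14.

14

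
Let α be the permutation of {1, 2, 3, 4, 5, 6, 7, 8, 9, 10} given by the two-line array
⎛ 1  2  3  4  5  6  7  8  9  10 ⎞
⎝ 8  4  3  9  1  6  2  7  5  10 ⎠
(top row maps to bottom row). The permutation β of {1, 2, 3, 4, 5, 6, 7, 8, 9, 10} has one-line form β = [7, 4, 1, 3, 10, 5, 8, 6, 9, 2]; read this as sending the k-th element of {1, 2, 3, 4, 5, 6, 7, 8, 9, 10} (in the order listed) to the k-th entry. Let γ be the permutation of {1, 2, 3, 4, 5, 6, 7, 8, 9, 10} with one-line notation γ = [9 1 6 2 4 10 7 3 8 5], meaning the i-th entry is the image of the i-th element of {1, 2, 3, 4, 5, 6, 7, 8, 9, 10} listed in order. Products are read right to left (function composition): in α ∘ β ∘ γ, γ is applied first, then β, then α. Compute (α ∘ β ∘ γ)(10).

Chase 10: γ(10) = 5; β(5) = 10; α(10) = 10. Hence (α ∘ β ∘ γ)(10) = 10.

10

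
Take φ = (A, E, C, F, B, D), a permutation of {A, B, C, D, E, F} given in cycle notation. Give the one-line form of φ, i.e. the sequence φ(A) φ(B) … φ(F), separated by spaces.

E D F A C B

Reading each image from the cycles: A↦E, B↦D, C↦F, D↦A, E↦C, F↦B.
Listing these in domain order gives E D F A C B.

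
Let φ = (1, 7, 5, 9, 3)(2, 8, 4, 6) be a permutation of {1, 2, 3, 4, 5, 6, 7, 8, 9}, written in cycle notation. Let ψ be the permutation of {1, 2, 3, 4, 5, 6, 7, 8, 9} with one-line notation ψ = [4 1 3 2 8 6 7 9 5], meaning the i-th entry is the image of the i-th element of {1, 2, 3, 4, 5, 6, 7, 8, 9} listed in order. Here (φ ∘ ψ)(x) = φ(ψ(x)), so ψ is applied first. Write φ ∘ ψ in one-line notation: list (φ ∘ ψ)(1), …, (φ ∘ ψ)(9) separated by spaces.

Chase each element through ψ then φ: 1 → 4 → 6; 2 → 1 → 7; 3 → 3 → 1; 4 → 2 → 8; 5 → 8 → 4; 6 → 6 → 2; 7 → 7 → 5; 8 → 9 → 3; 9 → 5 → 9.
Collecting the images, φ ∘ ψ = [6 7 1 8 4 2 5 3 9].

6 7 1 8 4 2 5 3 9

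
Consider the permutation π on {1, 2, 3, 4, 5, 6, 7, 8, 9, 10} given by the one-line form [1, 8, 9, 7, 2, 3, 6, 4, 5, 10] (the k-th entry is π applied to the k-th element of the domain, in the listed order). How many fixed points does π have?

2

The fixed points (elements with π(x) = x) are {1, 10}, so there are 2.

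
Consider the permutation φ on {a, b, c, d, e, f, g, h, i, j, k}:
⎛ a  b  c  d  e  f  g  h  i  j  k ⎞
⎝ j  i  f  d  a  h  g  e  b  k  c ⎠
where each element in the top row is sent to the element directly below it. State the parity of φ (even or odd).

odd

In disjoint-cycle form the cycle lengths are 7, 2, 1, 1.
A cycle is odd iff its length is even; φ has 1 even-length cycle, so sgn(φ) = (−1)^1 and φ is odd.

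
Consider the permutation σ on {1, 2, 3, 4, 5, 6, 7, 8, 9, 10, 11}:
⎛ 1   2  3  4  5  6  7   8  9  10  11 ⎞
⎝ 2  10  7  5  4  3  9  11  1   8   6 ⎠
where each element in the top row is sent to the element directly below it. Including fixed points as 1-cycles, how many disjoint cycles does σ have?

The cycle decomposition is (1, 2, 10, 8, 11, 6, 3, 7, 9)(4, 5), which has 2 cycles (counting 1-cycles).

2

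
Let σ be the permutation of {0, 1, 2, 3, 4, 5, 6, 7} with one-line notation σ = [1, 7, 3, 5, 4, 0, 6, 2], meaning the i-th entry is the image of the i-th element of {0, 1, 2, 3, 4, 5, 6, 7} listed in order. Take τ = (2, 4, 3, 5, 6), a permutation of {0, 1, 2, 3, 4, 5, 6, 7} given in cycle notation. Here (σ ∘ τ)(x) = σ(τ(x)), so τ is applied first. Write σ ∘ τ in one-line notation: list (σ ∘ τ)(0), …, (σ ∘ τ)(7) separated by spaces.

1 7 4 0 5 6 3 2

For each element, apply τ then σ: 0 → 0 → 1; 1 → 1 → 7; 2 → 4 → 4; 3 → 5 → 0; 4 → 3 → 5; 5 → 6 → 6; 6 → 2 → 3; 7 → 7 → 2.
Collecting the images, σ ∘ τ = [1 7 4 0 5 6 3 2].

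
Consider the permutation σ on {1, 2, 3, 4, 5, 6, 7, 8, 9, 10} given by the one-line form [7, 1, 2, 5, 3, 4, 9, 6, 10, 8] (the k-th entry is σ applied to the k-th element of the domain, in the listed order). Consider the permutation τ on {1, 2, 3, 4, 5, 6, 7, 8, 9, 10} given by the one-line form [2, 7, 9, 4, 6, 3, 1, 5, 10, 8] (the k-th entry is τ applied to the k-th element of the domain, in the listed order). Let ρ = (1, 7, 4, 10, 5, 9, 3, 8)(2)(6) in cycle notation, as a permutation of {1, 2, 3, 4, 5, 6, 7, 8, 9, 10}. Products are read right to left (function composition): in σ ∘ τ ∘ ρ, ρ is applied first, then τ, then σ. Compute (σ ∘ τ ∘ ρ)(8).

1

(σ ∘ τ ∘ ρ)(8) = σ(τ(ρ(8))). ρ(8) = 1, then τ(1) = 2, then σ(2) = 1, so the result is 1.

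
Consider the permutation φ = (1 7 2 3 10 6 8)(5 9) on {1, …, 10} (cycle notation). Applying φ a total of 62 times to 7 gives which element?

7 lies in the 7-cycle (1 7 2 3 10 6 8).
On a 7-cycle, φ^7 is the identity, so φ^62 = φ^6 there (62 ≡ 6 mod 7).
Stepping 6 places around the cycle: 7 → 2 → 3 → 10 → 6 → 8 → 1.

1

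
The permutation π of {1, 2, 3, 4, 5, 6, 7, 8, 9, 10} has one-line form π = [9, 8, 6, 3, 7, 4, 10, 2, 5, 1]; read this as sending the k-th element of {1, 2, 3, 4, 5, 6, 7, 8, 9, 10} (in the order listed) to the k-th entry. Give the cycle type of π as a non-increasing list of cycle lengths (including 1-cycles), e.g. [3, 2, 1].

[5, 3, 2]

The disjoint cycles are (1 9 5 7 10)(2 8)(3 6 4), with lengths 5, 3, 2 in non-increasing order.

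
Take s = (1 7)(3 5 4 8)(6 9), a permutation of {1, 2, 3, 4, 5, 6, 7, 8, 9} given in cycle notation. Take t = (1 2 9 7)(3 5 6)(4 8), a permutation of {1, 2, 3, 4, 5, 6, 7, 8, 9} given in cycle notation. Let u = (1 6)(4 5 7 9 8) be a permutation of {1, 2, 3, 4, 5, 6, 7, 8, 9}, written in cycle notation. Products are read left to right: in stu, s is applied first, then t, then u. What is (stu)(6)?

9

(stu)(6) = u(t(s(6))). s(6) = 9, then t(9) = 7, then u(7) = 9, so the result is 9.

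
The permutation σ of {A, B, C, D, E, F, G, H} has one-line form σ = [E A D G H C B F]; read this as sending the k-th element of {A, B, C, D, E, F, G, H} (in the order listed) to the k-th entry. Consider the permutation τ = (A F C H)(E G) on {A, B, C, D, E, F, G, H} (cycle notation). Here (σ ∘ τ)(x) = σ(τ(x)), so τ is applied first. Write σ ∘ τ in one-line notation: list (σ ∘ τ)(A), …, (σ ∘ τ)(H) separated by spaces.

(σ ∘ τ)(x) = σ(τ(x)). Computing each image: σ(τ(A)) = σ(F) = C, σ(τ(B)) = σ(B) = A, σ(τ(C)) = σ(H) = F, σ(τ(D)) = σ(D) = G, σ(τ(E)) = σ(G) = B, σ(τ(F)) = σ(C) = D, σ(τ(G)) = σ(E) = H, σ(τ(H)) = σ(A) = E.
Hence σ ∘ τ = [C A F G B D H E].

C A F G B D H E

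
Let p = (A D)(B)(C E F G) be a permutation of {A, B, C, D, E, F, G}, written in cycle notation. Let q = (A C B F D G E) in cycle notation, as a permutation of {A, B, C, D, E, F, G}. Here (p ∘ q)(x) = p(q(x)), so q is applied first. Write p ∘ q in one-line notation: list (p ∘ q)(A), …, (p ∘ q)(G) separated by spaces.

(p ∘ q)(x) = p(q(x)). Computing each image: p(q(A)) = p(C) = E, p(q(B)) = p(F) = G, p(q(C)) = p(B) = B, p(q(D)) = p(G) = C, p(q(E)) = p(A) = D, p(q(F)) = p(D) = A, p(q(G)) = p(E) = F.
Hence p ∘ q = [E G B C D A F].

E G B C D A F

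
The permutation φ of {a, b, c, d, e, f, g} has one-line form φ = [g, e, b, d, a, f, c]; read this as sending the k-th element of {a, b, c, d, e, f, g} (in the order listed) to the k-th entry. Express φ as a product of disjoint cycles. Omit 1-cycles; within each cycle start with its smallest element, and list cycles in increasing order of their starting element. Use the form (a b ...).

From a: a → g → c → b → e → a, closing the cycle (a g c b e).
Continuing from each remaining unvisited element yields (a g c b e).

(a g c b e)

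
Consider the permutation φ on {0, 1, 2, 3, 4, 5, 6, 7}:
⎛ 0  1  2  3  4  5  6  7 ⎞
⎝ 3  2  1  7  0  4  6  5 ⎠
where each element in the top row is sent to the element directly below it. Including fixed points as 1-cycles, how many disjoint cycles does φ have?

The cycle decomposition is (0 3 7 5 4)(1 2)(6), which has 3 cycles (counting 1-cycles).

3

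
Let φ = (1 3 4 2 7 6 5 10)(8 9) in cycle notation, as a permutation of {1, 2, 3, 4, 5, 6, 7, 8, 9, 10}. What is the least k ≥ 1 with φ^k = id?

8

The disjoint cycles have lengths 8, 2.
The order is lcm(8, 2) = 8.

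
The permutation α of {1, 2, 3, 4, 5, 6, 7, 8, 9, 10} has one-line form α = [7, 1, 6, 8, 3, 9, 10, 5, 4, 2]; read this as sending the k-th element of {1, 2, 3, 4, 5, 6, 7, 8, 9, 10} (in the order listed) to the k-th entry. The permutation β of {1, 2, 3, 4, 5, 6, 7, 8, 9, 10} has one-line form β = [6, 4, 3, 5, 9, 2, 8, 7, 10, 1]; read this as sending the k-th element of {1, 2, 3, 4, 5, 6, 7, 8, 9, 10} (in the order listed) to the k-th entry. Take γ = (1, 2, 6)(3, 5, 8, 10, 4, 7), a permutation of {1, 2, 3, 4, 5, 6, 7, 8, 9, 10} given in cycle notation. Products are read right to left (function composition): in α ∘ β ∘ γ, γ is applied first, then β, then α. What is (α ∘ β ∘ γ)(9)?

2

(α ∘ β ∘ γ)(9) = α(β(γ(9))). γ(9) = 9, then β(9) = 10, then α(10) = 2, so the result is 2.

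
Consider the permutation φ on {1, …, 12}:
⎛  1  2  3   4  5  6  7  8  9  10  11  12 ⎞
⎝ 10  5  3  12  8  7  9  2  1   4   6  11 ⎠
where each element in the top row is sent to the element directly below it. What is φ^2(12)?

Tracing 12 → 11 → … returns to 12 after 8 steps, so 12 lies in an 8-cycle (1, 10, 4, 12, 11, 6, 7, 9).
Advancing 2 steps from 12: 12 → 11 → 6.

6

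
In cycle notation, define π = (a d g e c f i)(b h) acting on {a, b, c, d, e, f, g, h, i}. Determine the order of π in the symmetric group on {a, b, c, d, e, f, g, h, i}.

14

The cycle type of π is (7, 2).
The order of π is the least common multiple of its cycle lengths: lcm(7, 2) = 14.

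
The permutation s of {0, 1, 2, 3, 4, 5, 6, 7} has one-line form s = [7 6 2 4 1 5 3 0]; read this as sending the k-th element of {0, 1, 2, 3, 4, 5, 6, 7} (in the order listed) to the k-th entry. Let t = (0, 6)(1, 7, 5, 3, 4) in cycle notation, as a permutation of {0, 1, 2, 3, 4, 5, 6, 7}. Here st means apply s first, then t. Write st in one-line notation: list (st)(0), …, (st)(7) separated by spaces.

Chase each element through s then t: 0 → 7 → 5; 1 → 6 → 0; 2 → 2 → 2; 3 → 4 → 1; 4 → 1 → 7; 5 → 5 → 3; 6 → 3 → 4; 7 → 0 → 6.
So st in one-line form is 5 0 2 1 7 3 4 6.

5 0 2 1 7 3 4 6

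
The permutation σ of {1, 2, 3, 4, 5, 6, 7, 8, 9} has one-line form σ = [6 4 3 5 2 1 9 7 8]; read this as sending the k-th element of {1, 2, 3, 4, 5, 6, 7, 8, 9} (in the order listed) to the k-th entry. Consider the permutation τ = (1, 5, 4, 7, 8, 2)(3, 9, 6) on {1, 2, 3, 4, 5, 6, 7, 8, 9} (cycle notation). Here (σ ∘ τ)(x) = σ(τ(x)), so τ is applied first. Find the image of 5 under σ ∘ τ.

(σ ∘ τ)(5) = σ(τ(5)). τ(5) = 4, then σ(4) = 5. So (σ ∘ τ)(5) = 5.

5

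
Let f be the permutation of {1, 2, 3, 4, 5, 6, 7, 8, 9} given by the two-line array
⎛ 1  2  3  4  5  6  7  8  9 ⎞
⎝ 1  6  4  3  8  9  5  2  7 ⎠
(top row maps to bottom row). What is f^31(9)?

7

Tracing 9 → 7 → … returns to 9 after 6 steps, so 9 lies in a 6-cycle (2, 6, 9, 7, 5, 8).
Powers repeat with period 6 on this cycle, and 31 mod 6 = 1, so f^31(9) = f^1(9).
Stepping 1 place around the cycle: 9 → 7.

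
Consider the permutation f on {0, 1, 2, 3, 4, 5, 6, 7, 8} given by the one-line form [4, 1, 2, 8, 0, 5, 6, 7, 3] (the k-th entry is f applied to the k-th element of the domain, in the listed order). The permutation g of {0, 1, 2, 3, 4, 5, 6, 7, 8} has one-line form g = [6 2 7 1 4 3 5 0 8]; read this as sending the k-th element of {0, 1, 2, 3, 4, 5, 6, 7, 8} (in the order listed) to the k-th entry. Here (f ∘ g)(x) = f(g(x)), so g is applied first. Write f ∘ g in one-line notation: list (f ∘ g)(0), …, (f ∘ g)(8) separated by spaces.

6 2 7 1 0 8 5 4 3

(f ∘ g)(x) = f(g(x)). Computing each image: f(g(0)) = f(6) = 6, f(g(1)) = f(2) = 2, f(g(2)) = f(7) = 7, f(g(3)) = f(1) = 1, f(g(4)) = f(4) = 0, f(g(5)) = f(3) = 8, f(g(6)) = f(5) = 5, f(g(7)) = f(0) = 4, f(g(8)) = f(8) = 3.
Hence f ∘ g = [6 2 7 1 0 8 5 4 3].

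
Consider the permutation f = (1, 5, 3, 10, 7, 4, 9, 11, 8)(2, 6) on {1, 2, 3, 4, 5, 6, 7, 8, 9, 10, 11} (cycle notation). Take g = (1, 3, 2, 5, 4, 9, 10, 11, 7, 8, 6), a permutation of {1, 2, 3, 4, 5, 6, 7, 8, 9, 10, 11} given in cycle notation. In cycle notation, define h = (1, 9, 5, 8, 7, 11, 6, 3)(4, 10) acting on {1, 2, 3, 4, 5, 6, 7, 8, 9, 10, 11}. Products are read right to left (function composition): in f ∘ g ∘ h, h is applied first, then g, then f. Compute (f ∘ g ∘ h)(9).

9

Apply the permutations in order: h(9) = 5, then g(5) = 4, then f(4) = 9. So (f ∘ g ∘ h)(9) = 9.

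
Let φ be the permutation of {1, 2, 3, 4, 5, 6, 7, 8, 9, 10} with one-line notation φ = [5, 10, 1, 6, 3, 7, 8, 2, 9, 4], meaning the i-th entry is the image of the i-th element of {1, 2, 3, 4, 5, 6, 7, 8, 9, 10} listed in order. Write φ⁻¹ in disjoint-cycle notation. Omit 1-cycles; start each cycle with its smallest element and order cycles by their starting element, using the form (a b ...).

(1 3 5)(2 8 7 6 4 10)

The cycle decomposition of φ is (1 5 3)(2 10 4 6 7 8).
The inverse reverses every cycle; in canonical form, φ⁻¹ = (1 3 5)(2 8 7 6 4 10).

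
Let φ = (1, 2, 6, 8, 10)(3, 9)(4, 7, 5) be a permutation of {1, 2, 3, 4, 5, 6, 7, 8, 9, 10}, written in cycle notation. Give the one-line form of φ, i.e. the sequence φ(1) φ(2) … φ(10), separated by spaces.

2 6 9 7 4 8 5 10 3 1

Each element maps to the next entry in its cycle (wrapping to the front): 1↦2, 2↦6, 3↦9, 4↦7, 5↦4, 6↦8, 7↦5, 8↦10, 9↦3, 10↦1.
So the one-line form is 2 6 9 7 4 8 5 10 3 1.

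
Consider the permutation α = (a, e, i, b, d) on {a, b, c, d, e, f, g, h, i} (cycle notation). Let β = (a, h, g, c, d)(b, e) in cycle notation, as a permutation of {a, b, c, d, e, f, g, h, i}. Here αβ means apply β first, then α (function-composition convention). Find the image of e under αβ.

d

First apply β: β(e) = b, then α(b) = d. Thus (αβ)(e) = d.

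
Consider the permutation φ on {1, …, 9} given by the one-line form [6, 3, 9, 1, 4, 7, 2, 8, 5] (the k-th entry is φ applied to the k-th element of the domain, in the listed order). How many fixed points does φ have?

The fixed points (elements with φ(x) = x) are {8}, so there is 1.

1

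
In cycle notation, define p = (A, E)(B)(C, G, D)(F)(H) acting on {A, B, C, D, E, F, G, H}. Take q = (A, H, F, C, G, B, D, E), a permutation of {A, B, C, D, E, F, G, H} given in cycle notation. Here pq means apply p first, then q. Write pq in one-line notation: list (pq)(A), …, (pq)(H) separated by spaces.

A D B G H C E F

(pq)(x) = q(p(x)). Computing each image: q(p(A)) = q(E) = A, q(p(B)) = q(B) = D, q(p(C)) = q(G) = B, q(p(D)) = q(C) = G, q(p(E)) = q(A) = H, q(p(F)) = q(F) = C, q(p(G)) = q(D) = E, q(p(H)) = q(H) = F.
Hence pq = [A D B G H C E F].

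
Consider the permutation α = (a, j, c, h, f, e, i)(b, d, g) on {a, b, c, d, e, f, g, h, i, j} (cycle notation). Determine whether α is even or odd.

The cycle lengths are 7, 3.
A cycle is odd iff its length is even; α has 0 even-length cycles, so sgn(α) = (−1)^0 and α is even.

even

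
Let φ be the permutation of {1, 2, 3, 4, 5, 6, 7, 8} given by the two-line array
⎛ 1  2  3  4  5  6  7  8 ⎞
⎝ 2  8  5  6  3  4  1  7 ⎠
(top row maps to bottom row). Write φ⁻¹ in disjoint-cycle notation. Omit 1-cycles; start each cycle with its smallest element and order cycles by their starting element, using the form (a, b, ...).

First write φ in disjoint cycles: (1, 2, 8, 7)(3, 5)(4, 6).
Reversing each cycle (and rotating so the smallest element leads) gives φ⁻¹ = (1, 7, 8, 2)(3, 5)(4, 6).

(1, 7, 8, 2)(3, 5)(4, 6)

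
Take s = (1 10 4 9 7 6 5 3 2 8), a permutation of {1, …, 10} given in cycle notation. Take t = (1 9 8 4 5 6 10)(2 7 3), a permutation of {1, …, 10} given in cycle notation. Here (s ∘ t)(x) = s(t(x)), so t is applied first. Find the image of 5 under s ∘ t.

5

(s ∘ t)(5) = s(t(5)). t(5) = 6, then s(6) = 5. So (s ∘ t)(5) = 5.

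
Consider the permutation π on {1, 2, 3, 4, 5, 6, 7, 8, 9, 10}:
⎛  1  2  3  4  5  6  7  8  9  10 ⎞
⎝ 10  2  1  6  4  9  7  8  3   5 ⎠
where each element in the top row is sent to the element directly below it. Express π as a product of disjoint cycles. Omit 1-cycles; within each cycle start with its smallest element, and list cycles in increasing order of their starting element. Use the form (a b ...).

(1 10 5 4 6 9 3)

From 1: 1 → 10 → 5 → 4 → 6 → 9 → 3 → 1, closing the cycle (1 10 5 4 6 9 3).
Repeating from the next unused element and collecting all non-trivial cycles gives (1 10 5 4 6 9 3).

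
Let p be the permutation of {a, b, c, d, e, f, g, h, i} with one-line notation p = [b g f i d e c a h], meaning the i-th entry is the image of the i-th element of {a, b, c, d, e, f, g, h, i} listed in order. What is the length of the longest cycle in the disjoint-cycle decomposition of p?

9

Decomposing into disjoint cycles gives (a b g c f e d i h); the longest has length 9.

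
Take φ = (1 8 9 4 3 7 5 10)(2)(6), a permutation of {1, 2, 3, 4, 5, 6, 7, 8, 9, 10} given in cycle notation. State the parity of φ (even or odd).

The cycle lengths are 8, 1, 1.
A cycle is odd iff its length is even; φ has 1 even-length cycle, so sgn(φ) = (−1)^1 and φ is odd.

odd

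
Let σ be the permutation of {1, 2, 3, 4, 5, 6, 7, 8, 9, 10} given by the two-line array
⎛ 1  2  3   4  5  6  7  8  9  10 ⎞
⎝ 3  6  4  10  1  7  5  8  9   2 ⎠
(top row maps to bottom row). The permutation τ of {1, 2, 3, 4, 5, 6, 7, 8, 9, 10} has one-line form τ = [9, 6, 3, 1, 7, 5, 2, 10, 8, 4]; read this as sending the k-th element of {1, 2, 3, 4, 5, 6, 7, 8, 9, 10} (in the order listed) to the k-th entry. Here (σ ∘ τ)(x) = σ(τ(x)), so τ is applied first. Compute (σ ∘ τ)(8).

2

(σ ∘ τ)(8) = σ(τ(8)). τ(8) = 10, then σ(10) = 2. So (σ ∘ τ)(8) = 2.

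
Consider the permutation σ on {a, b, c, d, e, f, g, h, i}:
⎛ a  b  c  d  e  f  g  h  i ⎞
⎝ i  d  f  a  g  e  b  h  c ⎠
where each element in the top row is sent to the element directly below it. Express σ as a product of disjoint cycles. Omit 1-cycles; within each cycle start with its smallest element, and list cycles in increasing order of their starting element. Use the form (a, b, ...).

From a: a → i → c → f → e → g → b → d → a, closing the cycle (a, i, c, f, e, g, b, d).
Repeating from the next unused element and collecting all non-trivial cycles gives (a, i, c, f, e, g, b, d).

(a, i, c, f, e, g, b, d)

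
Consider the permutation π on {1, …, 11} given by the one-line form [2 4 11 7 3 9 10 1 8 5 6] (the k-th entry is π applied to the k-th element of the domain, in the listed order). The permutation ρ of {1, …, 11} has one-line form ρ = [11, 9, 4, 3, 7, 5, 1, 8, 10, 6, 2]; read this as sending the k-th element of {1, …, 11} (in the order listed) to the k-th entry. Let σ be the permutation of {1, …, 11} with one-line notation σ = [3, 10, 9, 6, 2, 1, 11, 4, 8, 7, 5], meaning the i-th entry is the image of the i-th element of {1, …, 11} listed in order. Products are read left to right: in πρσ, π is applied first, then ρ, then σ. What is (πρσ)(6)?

Chase 6: π(6) = 9; ρ(9) = 10; σ(10) = 7. Hence (πρσ)(6) = 7.

7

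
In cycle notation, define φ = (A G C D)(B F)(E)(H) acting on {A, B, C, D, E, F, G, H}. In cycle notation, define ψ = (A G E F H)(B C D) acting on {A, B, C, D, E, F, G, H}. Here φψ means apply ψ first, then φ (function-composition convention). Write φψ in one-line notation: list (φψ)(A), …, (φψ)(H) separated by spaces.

C D A F B H E G

Chase each element through ψ then φ: A → G → C; B → C → D; C → D → A; D → B → F; E → F → B; F → H → H; G → E → E; H → A → G.
Collecting the images, φψ = [C D A F B H E G].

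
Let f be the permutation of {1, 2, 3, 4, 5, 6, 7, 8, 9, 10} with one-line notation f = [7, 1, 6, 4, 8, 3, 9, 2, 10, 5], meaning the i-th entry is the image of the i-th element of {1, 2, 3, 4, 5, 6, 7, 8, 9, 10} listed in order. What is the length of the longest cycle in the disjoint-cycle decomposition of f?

7

Decomposing into disjoint cycles gives (1, 7, 9, 10, 5, 8, 2)(3, 6); the longest has length 7.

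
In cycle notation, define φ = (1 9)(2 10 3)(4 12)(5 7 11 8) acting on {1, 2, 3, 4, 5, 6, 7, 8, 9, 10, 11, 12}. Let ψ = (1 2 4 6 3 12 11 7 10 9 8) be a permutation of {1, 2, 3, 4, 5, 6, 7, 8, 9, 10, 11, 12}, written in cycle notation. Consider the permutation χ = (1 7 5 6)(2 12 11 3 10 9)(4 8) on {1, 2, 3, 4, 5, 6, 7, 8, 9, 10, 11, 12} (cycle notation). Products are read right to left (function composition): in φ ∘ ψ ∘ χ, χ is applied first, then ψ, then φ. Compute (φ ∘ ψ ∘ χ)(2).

8

Chase 2: χ(2) = 12; ψ(12) = 11; φ(11) = 8. Hence (φ ∘ ψ ∘ χ)(2) = 8.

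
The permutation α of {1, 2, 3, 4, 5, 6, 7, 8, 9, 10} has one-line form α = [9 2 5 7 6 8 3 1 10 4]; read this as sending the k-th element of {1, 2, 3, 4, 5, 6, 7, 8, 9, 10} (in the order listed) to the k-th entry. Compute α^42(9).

Tracing 9 → 10 → … returns to 9 after 9 steps, so 9 lies in a 9-cycle (1, 9, 10, 4, 7, 3, 5, 6, 8).
Powers repeat with period 9 on this cycle, and 42 mod 9 = 6, so α^42(9) = α^6(9).
Advancing 6 steps from 9: 9 → 10 → 4 → 7 → 3 → 5 → 6.

6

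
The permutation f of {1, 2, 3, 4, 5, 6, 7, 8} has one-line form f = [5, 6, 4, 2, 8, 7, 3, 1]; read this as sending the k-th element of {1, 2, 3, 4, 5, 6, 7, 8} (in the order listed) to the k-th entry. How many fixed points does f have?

0

No element satisfies f(x) = x, so there are 0 fixed points.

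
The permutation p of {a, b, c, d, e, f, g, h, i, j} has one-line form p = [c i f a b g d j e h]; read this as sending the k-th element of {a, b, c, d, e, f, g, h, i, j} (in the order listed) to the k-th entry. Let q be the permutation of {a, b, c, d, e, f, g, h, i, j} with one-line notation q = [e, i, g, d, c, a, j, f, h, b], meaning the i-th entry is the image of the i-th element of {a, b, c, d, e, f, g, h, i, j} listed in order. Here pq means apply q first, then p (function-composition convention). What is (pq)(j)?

i

(pq)(j) = p(q(j)). q(j) = b, then p(b) = i. So (pq)(j) = i.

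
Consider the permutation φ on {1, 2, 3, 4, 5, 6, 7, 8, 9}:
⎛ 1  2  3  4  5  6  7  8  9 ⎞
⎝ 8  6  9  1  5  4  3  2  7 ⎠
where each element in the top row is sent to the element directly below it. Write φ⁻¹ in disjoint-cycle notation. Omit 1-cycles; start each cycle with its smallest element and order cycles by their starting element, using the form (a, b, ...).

The cycle decomposition of φ is (1, 8, 2, 6, 4)(3, 9, 7).
Reversing each cycle (and rotating so the smallest element leads) gives φ⁻¹ = (1, 4, 6, 2, 8)(3, 7, 9).

(1, 4, 6, 2, 8)(3, 7, 9)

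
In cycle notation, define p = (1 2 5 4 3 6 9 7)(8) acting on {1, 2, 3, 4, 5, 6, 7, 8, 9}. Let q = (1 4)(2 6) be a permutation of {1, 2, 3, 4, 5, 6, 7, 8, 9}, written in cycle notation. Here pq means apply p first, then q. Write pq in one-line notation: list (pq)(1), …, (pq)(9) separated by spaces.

6 5 2 3 1 9 4 8 7

(pq)(x) = q(p(x)). Computing each image: q(p(1)) = q(2) = 6, q(p(2)) = q(5) = 5, q(p(3)) = q(6) = 2, q(p(4)) = q(3) = 3, q(p(5)) = q(4) = 1, q(p(6)) = q(9) = 9, q(p(7)) = q(1) = 4, q(p(8)) = q(8) = 8, q(p(9)) = q(7) = 7.
Hence pq = [6 5 2 3 1 9 4 8 7].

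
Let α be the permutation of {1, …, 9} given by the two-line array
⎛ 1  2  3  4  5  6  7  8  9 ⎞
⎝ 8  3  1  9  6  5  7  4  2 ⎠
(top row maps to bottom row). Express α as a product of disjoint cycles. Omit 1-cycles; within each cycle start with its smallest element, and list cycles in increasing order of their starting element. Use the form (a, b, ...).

Iterating α from 1 gives 1 → 8 → 4 → 9 → 2 → 3 → 1; that is the 6-cycle (1, 8, 4, 9, 2, 3).
Repeating from the next unused element and collecting all non-trivial cycles gives (1, 8, 4, 9, 2, 3)(5, 6).

(1, 8, 4, 9, 2, 3)(5, 6)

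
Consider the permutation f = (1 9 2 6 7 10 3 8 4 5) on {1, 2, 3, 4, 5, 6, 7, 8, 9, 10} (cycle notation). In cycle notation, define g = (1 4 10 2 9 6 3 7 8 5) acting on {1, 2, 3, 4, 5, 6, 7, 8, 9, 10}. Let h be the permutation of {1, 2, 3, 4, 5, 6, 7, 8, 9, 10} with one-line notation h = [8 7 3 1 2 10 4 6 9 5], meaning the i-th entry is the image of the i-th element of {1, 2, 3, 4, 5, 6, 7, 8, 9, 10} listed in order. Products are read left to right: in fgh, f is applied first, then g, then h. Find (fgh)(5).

Chase 5: f(5) = 1; g(1) = 4; h(4) = 1. Hence (fgh)(5) = 1.

1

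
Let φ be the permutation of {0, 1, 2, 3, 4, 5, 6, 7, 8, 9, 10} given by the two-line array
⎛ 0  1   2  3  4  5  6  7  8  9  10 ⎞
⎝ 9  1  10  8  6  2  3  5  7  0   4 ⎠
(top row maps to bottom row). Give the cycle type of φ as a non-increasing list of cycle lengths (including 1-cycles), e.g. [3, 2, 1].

[8, 2, 1]

The disjoint cycles are (0, 9)(1)(2, 10, 4, 6, 3, 8, 7, 5), with lengths 8, 2, 1 in non-increasing order.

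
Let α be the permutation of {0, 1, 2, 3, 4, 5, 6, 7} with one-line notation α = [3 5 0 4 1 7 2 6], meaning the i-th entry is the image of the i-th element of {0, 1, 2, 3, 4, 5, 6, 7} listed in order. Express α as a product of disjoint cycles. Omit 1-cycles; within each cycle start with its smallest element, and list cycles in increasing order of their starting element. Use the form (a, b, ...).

From 0: 0 → 3 → 4 → 1 → 5 → 7 → 6 → 2 → 0, closing the cycle (0, 3, 4, 1, 5, 7, 6, 2).
Continuing from each remaining unvisited element yields (0, 3, 4, 1, 5, 7, 6, 2).

(0, 3, 4, 1, 5, 7, 6, 2)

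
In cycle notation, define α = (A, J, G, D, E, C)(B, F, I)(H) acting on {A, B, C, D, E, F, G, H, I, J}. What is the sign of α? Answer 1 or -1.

The cycle lengths are 6, 3, 1.
A cycle of length ℓ contributes ℓ−1 transpositions, so α is a product of 5 + 2 = 7 transpositions — odd.

-1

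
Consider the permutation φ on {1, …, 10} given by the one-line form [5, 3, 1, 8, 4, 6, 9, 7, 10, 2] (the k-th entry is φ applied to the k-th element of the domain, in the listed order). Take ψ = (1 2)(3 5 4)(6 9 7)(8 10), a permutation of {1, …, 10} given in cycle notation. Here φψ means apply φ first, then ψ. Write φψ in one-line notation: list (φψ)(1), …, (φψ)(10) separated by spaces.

4 5 2 10 3 9 7 6 8 1

For each element, apply φ then ψ: 1 → 5 → 4; 2 → 3 → 5; 3 → 1 → 2; 4 → 8 → 10; 5 → 4 → 3; 6 → 6 → 9; 7 → 9 → 7; 8 → 7 → 6; 9 → 10 → 8; 10 → 2 → 1.
Collecting the images, φψ = [4 5 2 10 3 9 7 6 8 1].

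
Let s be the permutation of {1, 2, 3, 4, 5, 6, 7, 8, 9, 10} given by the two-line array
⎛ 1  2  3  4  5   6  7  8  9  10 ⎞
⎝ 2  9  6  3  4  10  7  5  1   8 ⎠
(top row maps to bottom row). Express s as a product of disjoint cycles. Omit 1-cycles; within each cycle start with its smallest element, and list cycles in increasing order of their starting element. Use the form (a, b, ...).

(1, 2, 9)(3, 6, 10, 8, 5, 4)

Iterating s from 1 gives 1 → 2 → 9 → 1; that is the 3-cycle (1, 2, 9).
Repeating from the next unused element and collecting all non-trivial cycles gives (1, 2, 9)(3, 6, 10, 8, 5, 4).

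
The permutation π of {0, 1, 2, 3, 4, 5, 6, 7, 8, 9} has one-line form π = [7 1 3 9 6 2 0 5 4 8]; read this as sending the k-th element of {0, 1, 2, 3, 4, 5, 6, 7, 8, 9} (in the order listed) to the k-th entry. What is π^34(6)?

8

Tracing 6 → 0 → … returns to 6 after 9 steps, so 6 lies in a 9-cycle (0 7 5 2 3 9 8 4 6).
Powers repeat with period 9 on this cycle, and 34 mod 9 = 7, so π^34(6) = π^7(6).
Advancing 7 steps from 6: 6 → 0 → 7 → 5 → 2 → 3 → 9 → 8.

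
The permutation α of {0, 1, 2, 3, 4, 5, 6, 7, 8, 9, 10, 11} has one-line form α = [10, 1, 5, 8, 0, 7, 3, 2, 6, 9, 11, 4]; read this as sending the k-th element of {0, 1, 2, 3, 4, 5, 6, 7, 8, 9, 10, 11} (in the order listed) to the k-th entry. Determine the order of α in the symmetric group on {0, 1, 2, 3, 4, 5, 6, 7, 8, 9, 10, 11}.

Writing α as disjoint cycles, the cycle lengths are 4, 3, 3, 1, 1.
The order is lcm(4, 3, 3) = 12.

12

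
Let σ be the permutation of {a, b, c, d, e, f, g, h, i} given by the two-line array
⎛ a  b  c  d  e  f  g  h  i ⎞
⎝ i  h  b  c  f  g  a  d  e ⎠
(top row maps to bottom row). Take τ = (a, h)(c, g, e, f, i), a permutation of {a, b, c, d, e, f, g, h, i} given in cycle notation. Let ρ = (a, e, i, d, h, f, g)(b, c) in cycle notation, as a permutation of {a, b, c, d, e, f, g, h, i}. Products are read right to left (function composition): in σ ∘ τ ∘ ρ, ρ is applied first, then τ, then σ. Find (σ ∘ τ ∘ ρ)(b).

(σ ∘ τ ∘ ρ)(b) = σ(τ(ρ(b))). ρ(b) = c, then τ(c) = g, then σ(g) = a, so the result is a.

a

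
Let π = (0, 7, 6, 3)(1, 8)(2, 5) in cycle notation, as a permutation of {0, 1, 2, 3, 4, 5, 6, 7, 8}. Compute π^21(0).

7

0 lies in the 4-cycle (0, 7, 6, 3).
Since the cycle has length 4, π^21 acts on it the same as π^1 (21 mod 4 = 1).
Stepping 1 place around the cycle: 0 → 7.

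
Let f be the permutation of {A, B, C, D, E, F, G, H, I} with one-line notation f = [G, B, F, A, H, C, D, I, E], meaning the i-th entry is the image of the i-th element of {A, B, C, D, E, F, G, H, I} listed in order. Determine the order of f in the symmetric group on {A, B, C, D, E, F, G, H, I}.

6

Writing f as disjoint cycles, the cycle lengths are 3, 3, 2, 1.
The order of f is the least common multiple of its cycle lengths: lcm(3, 3, 2) = 6.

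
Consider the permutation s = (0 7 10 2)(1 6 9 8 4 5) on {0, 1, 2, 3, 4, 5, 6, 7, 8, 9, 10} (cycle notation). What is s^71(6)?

6 lies in the 6-cycle (1 6 9 8 4 5).
Since the cycle has length 6, s^71 acts on it the same as s^5 (71 mod 6 = 5).
Advancing 5 steps from 6: 6 → 9 → 8 → 4 → 5 → 1.

1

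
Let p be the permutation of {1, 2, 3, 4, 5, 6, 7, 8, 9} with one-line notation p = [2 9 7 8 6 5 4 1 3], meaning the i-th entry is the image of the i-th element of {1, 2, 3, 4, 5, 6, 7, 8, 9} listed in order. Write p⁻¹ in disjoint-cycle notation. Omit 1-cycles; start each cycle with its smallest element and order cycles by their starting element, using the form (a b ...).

The cycle decomposition of p is (1 2 9 3 7 4 8)(5 6).
Reversing each cycle (and rotating so the smallest element leads) gives p⁻¹ = (1 8 4 7 3 9 2)(5 6).

(1 8 4 7 3 9 2)(5 6)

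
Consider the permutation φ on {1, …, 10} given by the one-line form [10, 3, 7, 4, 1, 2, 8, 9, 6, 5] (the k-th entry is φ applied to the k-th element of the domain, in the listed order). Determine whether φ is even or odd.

In disjoint-cycle form the cycle lengths are 6, 3, 1.
A cycle is odd iff its length is even; φ has 1 even-length cycle, so sgn(φ) = (−1)^1 and φ is odd.

odd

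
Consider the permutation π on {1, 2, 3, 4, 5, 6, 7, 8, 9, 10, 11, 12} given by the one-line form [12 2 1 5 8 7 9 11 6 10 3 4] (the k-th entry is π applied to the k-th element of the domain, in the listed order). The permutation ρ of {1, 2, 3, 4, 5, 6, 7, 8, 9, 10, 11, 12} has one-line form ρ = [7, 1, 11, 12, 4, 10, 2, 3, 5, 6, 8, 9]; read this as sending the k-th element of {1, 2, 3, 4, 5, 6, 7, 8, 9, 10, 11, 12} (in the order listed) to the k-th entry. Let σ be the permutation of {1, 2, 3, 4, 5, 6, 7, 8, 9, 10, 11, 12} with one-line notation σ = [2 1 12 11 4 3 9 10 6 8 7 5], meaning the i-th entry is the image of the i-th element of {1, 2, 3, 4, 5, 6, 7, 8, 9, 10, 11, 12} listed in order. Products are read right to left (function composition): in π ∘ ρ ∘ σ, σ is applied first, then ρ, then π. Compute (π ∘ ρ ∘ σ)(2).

9

Chase 2: σ(2) = 1; ρ(1) = 7; π(7) = 9. Hence (π ∘ ρ ∘ σ)(2) = 9.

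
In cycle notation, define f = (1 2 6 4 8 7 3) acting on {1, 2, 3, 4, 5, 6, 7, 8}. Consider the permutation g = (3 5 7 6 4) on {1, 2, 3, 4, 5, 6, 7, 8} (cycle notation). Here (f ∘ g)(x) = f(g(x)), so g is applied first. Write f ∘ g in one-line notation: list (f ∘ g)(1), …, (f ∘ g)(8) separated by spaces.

2 6 5 1 3 8 4 7

(f ∘ g)(x) = f(g(x)). Computing each image: f(g(1)) = f(1) = 2, f(g(2)) = f(2) = 6, f(g(3)) = f(5) = 5, f(g(4)) = f(3) = 1, f(g(5)) = f(7) = 3, f(g(6)) = f(4) = 8, f(g(7)) = f(6) = 4, f(g(8)) = f(8) = 7.
Hence f ∘ g = [2 6 5 1 3 8 4 7].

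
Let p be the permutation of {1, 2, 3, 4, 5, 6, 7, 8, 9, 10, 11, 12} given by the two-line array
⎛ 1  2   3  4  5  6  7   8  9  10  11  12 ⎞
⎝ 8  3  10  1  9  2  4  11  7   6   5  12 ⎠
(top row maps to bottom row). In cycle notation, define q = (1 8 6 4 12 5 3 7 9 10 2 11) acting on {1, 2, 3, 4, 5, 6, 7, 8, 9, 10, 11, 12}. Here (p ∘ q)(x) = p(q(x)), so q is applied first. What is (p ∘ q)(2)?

(p ∘ q)(2) = p(q(2)). q(2) = 11, then p(11) = 5. So (p ∘ q)(2) = 5.

5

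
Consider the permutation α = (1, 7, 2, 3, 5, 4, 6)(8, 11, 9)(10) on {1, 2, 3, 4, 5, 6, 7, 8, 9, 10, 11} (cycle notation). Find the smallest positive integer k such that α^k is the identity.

21

The cycle type of α is (7, 3, 1).
The order of α is the least common multiple of its cycle lengths: lcm(7, 3) = 21.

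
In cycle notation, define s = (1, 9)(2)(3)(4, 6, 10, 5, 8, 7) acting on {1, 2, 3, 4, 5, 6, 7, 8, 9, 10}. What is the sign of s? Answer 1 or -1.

1

The cycle lengths are 6, 2, 1, 1.
A cycle is odd iff its length is even; s has 2 even-length cycles, so sgn(s) = (−1)^2 and s is even.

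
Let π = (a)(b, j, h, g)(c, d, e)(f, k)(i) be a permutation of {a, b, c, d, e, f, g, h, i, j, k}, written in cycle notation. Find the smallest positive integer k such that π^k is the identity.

12

The cycle type of π is (4, 3, 2, 1, 1).
The order of π is the least common multiple of its cycle lengths: lcm(4, 3, 2) = 12.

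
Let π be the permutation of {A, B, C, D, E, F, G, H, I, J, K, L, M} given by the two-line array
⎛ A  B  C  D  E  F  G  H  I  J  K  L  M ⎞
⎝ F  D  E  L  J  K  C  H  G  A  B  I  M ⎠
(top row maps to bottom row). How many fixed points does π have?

2

The fixed points (elements with π(x) = x) are {H, M}, so there are 2.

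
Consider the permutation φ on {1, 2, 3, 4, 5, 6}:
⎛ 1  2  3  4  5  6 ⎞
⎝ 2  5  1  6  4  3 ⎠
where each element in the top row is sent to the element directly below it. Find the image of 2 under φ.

The entry below 2 in the array is 5, so φ(2) = 5.

5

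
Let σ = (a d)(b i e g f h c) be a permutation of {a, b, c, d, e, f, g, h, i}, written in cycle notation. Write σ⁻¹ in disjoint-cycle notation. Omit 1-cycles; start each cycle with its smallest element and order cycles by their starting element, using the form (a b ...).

(a d)(b c h f g e i)

Inverting a permutation written in cycle notation just reverses the order within every cycle.
After reversing and putting each cycle's least element first, σ⁻¹ = (a d)(b c h f g e i).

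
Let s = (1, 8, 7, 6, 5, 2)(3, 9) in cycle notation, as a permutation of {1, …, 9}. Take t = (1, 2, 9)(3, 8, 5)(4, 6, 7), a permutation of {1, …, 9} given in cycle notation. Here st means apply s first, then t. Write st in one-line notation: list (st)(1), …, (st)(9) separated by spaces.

For each element, apply s then t: 1 → 8 → 5; 2 → 1 → 2; 3 → 9 → 1; 4 → 4 → 6; 5 → 2 → 9; 6 → 5 → 3; 7 → 6 → 7; 8 → 7 → 4; 9 → 3 → 8.
Collecting the images, st = [5 2 1 6 9 3 7 4 8].

5 2 1 6 9 3 7 4 8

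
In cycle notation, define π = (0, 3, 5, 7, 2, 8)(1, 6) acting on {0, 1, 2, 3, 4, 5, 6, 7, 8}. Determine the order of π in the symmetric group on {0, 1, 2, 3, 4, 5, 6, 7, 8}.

6

The disjoint cycles have lengths 6, 2, 1.
The order of π is the least common multiple of its cycle lengths: lcm(6, 2) = 6.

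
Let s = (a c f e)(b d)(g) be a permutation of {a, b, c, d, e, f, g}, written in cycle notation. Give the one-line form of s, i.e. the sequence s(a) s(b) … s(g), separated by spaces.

Image by image: a→c, b→d, c→f, d→b, e→a, f→e, g→g.
So the one-line form is c d f b a e g.

c d f b a e g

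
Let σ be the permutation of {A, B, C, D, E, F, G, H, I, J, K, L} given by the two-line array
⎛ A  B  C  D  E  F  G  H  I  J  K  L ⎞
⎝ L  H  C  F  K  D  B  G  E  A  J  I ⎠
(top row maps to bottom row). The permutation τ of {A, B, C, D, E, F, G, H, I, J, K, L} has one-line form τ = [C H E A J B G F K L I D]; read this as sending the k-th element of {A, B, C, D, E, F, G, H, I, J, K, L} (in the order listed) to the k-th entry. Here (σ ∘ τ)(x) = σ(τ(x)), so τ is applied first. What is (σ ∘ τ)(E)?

A

(σ ∘ τ)(E) = σ(τ(E)). τ(E) = J, then σ(J) = A. So (σ ∘ τ)(E) = A.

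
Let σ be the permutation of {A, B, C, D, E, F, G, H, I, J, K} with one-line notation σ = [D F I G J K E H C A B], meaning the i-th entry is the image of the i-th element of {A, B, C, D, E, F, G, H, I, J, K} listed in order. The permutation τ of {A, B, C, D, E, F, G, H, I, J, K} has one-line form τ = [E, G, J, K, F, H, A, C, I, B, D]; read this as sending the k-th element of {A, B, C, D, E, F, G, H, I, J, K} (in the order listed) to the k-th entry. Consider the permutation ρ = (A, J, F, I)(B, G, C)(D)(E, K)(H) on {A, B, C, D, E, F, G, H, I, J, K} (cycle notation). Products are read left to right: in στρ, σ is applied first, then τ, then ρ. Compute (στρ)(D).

Apply the permutations in order: σ(D) = G, then τ(G) = A, then ρ(A) = J. So (στρ)(D) = J.

J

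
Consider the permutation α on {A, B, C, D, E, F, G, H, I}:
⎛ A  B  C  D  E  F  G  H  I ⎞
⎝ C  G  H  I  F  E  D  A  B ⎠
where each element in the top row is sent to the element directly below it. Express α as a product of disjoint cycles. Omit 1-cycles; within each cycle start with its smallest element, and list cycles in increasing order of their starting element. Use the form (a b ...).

Iterating α from A gives A → C → H → A; that is the 3-cycle (A C H).
Continuing from each remaining unvisited element yields (A C H)(B G D I)(E F).

(A C H)(B G D I)(E F)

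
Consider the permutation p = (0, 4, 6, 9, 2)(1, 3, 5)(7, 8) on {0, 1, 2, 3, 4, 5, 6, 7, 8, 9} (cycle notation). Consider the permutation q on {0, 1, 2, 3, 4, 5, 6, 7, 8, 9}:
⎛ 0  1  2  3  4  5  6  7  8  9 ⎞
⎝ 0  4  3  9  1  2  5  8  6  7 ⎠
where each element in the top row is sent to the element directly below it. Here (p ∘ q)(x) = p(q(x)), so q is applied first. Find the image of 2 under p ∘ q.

(p ∘ q)(2) = p(q(2)). q(2) = 3, then p(3) = 5. So (p ∘ q)(2) = 5.

5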